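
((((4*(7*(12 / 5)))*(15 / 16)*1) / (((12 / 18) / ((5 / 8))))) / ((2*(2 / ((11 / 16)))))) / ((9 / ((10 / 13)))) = 5775 / 6656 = 0.87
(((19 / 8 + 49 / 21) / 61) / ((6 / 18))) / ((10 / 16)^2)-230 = -349846 / 1525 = -229.41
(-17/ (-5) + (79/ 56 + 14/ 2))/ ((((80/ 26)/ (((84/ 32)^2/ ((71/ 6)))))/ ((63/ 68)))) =511893837/ 247193600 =2.07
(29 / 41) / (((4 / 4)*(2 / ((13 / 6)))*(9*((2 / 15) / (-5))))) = -9425 / 2952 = -3.19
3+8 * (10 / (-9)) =-53 / 9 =-5.89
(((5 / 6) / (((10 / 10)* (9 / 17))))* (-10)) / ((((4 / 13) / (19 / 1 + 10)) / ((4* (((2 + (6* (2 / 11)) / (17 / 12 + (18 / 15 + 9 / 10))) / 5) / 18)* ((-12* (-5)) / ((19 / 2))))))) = -3436505800 / 3572019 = -962.06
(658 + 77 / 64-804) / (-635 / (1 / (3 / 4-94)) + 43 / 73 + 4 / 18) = -6088419 / 2489853872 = -0.00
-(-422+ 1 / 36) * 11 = 167101 / 36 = 4641.69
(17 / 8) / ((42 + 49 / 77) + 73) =187 / 10176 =0.02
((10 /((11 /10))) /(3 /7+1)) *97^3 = 63887110 /11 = 5807919.09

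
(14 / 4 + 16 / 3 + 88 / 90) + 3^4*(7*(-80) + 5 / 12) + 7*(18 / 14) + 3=-8154799 / 180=-45304.44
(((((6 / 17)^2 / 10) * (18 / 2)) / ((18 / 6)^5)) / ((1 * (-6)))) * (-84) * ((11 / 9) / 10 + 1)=1414 / 195075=0.01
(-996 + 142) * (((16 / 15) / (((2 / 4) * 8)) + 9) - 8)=-16226 / 15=-1081.73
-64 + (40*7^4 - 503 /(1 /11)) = 90443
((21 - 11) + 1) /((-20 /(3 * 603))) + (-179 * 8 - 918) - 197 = -70839 /20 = -3541.95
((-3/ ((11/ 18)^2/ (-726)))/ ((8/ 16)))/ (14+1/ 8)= 93312/ 113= 825.77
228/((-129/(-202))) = 15352/43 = 357.02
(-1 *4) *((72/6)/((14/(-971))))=23304/7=3329.14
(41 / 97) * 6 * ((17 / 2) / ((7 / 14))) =4182 / 97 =43.11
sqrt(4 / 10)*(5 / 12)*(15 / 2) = 5*sqrt(10) / 8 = 1.98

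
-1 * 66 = -66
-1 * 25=-25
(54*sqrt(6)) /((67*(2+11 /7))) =378*sqrt(6) /1675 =0.55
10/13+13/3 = 199/39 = 5.10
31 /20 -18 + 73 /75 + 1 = -14.48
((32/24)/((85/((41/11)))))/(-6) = -82/8415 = -0.01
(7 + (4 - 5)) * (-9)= -54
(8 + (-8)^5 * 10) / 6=-54612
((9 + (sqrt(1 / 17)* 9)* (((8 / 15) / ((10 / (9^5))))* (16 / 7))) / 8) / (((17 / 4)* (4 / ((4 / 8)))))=9 / 272 + 708588* sqrt(17) / 50575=57.80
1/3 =0.33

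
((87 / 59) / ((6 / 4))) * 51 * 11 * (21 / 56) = 48807 / 236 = 206.81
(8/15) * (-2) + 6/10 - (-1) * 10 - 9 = 8/15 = 0.53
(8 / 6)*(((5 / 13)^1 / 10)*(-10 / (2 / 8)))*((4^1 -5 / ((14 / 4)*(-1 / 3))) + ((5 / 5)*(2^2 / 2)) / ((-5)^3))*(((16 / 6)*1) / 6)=-17152 / 2275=-7.54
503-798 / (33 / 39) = -4841 / 11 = -440.09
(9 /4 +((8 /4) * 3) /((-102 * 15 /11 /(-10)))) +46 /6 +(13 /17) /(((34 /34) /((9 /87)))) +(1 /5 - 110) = -99.37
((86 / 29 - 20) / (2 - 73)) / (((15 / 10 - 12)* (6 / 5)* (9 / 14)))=-0.03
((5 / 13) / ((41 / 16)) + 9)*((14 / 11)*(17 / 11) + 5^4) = 369983851 / 64493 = 5736.81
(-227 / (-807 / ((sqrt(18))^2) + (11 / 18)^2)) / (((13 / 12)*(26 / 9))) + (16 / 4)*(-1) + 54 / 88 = -187982257 / 107115580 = -1.75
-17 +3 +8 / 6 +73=181 / 3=60.33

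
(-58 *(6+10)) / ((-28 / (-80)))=-18560 / 7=-2651.43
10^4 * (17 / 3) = 170000 / 3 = 56666.67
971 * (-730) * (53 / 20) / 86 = -3756799 / 172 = -21841.85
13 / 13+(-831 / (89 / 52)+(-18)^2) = -14287 / 89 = -160.53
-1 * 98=-98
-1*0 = 0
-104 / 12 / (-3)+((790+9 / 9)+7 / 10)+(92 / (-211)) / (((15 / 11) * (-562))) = 4240080319 / 5336190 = 794.59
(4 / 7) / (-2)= -2 / 7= -0.29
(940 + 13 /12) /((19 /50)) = 282325 /114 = 2476.54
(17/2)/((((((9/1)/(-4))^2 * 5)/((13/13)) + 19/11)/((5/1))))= 7480/4759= 1.57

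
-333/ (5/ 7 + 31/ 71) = -165501/ 572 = -289.34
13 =13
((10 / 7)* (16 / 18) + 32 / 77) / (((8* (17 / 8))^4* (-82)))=-584 / 2373082173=-0.00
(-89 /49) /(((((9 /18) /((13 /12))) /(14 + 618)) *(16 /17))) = -1553851 /588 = -2642.60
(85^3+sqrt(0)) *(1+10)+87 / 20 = 135107587 / 20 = 6755379.35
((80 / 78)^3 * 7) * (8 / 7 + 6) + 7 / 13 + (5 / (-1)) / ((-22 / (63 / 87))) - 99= -1678499825 / 37845522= -44.35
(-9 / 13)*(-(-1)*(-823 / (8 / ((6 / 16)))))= 22221 / 832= 26.71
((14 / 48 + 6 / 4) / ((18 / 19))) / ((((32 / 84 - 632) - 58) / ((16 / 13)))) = -5719 / 1694394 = -0.00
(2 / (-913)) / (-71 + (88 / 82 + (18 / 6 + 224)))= -41 / 2939860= -0.00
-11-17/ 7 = -94/ 7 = -13.43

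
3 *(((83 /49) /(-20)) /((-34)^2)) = -249 /1132880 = -0.00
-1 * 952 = -952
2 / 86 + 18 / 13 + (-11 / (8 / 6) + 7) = 353 / 2236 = 0.16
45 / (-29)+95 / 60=0.03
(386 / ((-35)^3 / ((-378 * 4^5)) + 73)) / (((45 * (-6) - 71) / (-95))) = 2027704320 / 1378571953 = 1.47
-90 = -90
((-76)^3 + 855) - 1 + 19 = -438103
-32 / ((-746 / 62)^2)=-30752 / 139129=-0.22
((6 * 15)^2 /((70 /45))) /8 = 18225 /28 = 650.89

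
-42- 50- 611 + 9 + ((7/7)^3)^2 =-693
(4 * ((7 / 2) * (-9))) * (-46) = 5796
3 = 3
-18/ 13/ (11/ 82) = -1476/ 143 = -10.32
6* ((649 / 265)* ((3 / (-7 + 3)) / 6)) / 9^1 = -649 / 3180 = -0.20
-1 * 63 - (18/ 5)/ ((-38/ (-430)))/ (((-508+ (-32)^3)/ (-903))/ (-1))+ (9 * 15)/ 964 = -3136527405/ 50790268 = -61.75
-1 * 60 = -60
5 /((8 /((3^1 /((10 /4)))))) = 3 /4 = 0.75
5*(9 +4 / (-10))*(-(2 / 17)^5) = -0.00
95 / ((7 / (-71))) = -6745 / 7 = -963.57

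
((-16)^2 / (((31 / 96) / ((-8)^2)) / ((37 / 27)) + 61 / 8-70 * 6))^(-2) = 976428067126801 / 376307854606336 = 2.59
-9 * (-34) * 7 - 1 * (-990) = 3132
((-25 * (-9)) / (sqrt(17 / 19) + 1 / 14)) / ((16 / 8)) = -29925 / 3313 + 22050 * sqrt(323) / 3313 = 110.58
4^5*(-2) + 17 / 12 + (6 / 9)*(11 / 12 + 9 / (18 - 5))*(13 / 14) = -2045.59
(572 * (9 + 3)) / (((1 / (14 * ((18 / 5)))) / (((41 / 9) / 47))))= 7879872 / 235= 33531.37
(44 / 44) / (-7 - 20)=-1 / 27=-0.04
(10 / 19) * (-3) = -30 / 19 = -1.58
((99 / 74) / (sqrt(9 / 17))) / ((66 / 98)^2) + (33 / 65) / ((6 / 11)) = 121 / 130 + 2401 * sqrt(17) / 2442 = 4.98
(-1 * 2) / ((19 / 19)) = -2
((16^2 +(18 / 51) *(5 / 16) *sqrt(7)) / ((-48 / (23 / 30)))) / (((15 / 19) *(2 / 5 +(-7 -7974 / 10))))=0.01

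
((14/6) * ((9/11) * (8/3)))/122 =28/671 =0.04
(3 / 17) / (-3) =-1 / 17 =-0.06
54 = 54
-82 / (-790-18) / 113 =0.00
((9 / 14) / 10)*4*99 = 891 / 35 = 25.46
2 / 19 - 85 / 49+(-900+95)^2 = 648023.37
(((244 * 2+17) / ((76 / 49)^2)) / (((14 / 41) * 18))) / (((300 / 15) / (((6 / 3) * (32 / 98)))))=28987 / 25992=1.12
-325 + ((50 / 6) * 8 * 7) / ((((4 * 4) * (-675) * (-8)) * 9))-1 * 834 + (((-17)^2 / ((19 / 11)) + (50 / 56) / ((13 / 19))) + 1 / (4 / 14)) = -19902437309 / 20167056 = -986.88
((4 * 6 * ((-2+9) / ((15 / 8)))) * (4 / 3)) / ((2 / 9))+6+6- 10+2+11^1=2763 / 5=552.60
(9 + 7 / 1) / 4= 4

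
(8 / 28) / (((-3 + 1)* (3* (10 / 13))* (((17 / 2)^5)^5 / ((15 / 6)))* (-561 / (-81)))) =-981467136 / 7553751282764058714031897118293613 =-0.00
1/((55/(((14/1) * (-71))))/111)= -2006.07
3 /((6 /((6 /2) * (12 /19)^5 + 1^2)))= 3222595 /4952198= 0.65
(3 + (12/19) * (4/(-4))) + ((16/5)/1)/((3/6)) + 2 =1023/95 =10.77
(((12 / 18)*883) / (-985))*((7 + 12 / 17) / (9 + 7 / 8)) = -1850768 / 3968565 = -0.47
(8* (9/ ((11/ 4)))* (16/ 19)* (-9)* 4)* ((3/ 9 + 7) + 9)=-2709504/ 209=-12964.13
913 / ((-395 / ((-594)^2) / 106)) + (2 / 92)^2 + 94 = -72254470687853 / 835820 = -86447405.77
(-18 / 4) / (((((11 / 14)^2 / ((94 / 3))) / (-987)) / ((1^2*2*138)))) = 7528378032 / 121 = 62218000.26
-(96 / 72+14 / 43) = -214 / 129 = -1.66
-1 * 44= -44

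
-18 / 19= -0.95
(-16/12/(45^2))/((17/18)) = -8/11475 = -0.00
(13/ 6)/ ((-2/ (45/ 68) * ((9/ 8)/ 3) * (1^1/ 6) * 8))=-1.43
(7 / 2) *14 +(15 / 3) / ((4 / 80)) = 149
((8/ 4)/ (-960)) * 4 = -1/ 120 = -0.01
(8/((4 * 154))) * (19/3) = 19/231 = 0.08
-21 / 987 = -1 / 47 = -0.02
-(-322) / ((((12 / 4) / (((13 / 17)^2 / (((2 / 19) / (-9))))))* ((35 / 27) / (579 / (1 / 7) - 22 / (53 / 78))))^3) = -3915717572996088715117578037046481 / 88041457070318500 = -44475837898373427.73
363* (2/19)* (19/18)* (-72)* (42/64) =-7623/4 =-1905.75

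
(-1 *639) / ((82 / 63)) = -40257 / 82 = -490.94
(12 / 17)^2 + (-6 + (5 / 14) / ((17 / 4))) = -10960 / 2023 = -5.42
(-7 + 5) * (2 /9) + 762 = 6854 /9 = 761.56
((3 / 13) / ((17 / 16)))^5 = 254803968 / 527182965101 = 0.00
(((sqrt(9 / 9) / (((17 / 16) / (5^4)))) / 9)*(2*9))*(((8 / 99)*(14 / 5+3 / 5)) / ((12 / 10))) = 80000 / 297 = 269.36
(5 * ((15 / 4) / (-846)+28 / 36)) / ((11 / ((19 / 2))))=248615 / 74448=3.34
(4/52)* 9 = 9/13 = 0.69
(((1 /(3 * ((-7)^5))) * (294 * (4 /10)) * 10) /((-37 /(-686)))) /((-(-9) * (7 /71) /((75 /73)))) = -0.50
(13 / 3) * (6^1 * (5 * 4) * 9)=4680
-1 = -1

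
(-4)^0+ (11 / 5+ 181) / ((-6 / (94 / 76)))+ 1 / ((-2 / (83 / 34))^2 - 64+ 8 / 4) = -36.78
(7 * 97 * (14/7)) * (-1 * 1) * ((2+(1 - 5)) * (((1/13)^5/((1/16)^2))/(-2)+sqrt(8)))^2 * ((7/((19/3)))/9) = -13978483658505408/2619311345131+19468288 * sqrt(2)/21163701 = -5335.40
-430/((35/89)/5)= -38270/7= -5467.14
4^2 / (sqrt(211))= 16 *sqrt(211) / 211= 1.10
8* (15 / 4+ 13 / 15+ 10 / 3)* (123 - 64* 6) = -82998 / 5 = -16599.60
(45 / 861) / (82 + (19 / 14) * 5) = 30 / 50963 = 0.00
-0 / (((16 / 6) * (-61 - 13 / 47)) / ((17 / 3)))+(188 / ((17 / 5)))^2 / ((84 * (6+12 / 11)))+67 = 17073247 / 236691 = 72.13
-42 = -42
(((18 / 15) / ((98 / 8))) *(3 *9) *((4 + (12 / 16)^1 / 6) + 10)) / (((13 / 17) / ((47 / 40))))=7313247 / 127400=57.40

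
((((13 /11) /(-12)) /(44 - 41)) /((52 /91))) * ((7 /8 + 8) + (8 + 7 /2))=-14833 /12672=-1.17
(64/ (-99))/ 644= -16/ 15939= -0.00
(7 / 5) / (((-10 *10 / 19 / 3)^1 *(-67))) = 399 / 33500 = 0.01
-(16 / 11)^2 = -256 / 121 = -2.12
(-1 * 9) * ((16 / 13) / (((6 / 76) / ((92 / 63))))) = -55936 / 273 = -204.89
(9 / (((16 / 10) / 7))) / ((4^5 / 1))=315 / 8192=0.04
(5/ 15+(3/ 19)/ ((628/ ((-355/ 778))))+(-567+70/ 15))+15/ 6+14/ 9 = -46615076149/ 83547864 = -557.94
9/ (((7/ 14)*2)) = 9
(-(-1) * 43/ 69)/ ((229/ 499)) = 21457/ 15801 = 1.36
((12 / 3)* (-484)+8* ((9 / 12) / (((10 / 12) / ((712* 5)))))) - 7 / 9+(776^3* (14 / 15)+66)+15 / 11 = 215899084592 / 495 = 436159766.85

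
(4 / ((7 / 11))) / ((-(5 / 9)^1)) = -396 / 35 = -11.31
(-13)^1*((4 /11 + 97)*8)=-111384 /11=-10125.82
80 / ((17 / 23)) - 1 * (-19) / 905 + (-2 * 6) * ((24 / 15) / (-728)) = 151599517 / 1400035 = 108.28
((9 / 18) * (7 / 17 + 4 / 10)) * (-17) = -69 / 10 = -6.90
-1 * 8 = -8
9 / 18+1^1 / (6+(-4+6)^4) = 0.55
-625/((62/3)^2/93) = -16875/124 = -136.09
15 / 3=5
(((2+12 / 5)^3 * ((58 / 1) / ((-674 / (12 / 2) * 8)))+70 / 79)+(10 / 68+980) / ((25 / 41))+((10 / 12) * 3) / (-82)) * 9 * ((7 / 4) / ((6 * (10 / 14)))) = 2186030252506989 / 371124620000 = 5890.29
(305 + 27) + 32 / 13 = 4348 / 13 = 334.46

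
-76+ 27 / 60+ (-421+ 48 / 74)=-366967 / 740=-495.90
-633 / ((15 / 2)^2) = -844 / 75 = -11.25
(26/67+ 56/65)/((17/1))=5442/74035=0.07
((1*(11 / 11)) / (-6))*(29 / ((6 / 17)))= -493 / 36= -13.69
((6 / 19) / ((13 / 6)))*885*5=159300 / 247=644.94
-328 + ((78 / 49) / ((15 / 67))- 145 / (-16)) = -1222363 / 3920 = -311.83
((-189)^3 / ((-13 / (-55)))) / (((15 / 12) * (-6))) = 49509306 / 13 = 3808408.15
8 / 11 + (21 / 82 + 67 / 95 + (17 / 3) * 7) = 41.36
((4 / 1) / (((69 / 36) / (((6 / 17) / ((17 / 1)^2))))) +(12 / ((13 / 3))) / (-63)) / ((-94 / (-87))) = -18521778 / 483296723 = -0.04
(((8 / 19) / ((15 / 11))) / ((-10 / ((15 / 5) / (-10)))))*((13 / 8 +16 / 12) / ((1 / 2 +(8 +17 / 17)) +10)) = 781 / 555750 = 0.00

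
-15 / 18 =-0.83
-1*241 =-241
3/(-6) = -1/2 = -0.50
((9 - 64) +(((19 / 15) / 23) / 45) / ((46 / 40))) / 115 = -3927749 / 8212725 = -0.48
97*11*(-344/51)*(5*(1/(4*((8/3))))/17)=-229405/1156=-198.45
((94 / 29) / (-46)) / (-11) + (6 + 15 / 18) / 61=318019 / 2685342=0.12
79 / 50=1.58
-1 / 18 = -0.06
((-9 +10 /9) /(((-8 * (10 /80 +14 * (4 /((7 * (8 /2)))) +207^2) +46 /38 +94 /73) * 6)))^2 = 9697719529 /659232397724028762384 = 0.00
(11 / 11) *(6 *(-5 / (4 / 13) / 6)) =-65 / 4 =-16.25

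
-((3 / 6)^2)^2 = -1 / 16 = -0.06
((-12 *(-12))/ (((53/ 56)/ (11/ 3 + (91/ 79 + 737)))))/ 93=157526656/ 129797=1213.64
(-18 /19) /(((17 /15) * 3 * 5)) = -0.06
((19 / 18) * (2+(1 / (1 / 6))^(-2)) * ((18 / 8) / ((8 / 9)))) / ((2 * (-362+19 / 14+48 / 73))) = -708757 / 94183680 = -0.01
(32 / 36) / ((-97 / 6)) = -16 / 291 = -0.05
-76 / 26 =-38 / 13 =-2.92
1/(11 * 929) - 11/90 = -112319/919710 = -0.12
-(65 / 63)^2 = -4225 / 3969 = -1.06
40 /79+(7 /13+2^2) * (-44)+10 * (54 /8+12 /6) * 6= 325.81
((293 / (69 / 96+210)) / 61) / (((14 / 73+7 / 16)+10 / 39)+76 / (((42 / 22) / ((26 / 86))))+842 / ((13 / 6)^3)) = 7241974544896 / 30405238432126261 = 0.00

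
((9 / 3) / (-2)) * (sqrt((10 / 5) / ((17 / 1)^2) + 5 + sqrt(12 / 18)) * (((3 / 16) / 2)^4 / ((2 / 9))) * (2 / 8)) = -729 * sqrt(867 * sqrt(6) + 13023) / 285212672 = -0.00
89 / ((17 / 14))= 1246 / 17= 73.29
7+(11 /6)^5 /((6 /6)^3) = 215483 /7776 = 27.71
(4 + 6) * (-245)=-2450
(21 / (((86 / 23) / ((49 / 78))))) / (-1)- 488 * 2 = -2190225 / 2236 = -979.53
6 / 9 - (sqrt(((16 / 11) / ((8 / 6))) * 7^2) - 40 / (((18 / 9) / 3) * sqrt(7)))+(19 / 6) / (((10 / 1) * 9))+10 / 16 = -14 * sqrt(33) / 11+1433 / 1080+60 * sqrt(7) / 7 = 16.69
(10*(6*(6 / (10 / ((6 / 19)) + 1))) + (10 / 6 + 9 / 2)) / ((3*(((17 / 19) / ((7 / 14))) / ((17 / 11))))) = 96007 / 19404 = 4.95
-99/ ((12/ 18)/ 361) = -107217/ 2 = -53608.50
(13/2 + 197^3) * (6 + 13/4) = 565758083/8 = 70719760.38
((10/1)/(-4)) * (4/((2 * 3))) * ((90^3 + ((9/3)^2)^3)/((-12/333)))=134999865/4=33749966.25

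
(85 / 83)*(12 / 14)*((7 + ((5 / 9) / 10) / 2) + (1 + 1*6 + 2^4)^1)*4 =183770 / 1743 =105.43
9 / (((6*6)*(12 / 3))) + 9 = 145 / 16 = 9.06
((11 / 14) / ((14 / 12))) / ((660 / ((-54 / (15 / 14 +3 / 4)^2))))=-24 / 1445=-0.02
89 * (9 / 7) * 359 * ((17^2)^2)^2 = 2005941833976519 / 7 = 286563119139502.71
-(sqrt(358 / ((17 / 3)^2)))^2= -3222 / 289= -11.15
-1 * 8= -8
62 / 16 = 31 / 8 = 3.88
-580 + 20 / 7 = -577.14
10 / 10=1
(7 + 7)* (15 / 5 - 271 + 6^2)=-3248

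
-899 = -899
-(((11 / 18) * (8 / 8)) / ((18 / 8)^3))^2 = -123904 / 43046721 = -0.00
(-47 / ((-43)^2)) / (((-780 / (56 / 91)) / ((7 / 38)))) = 329 / 89057085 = 0.00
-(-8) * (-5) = -40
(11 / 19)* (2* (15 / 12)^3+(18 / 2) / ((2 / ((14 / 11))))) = 3391 / 608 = 5.58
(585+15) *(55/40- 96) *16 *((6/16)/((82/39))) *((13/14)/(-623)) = 241.48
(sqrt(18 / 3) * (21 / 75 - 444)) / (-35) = 11093 * sqrt(6) / 875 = 31.05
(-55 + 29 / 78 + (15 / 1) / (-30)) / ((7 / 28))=-8600 / 39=-220.51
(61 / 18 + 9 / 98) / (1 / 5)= 7675 / 441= 17.40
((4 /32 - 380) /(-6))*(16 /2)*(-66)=-33429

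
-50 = -50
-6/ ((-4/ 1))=3/ 2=1.50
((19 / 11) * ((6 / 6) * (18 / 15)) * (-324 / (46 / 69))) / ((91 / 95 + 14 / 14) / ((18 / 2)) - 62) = 789507 / 48422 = 16.30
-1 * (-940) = 940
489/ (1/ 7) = 3423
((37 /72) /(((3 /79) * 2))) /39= 2923 /16848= 0.17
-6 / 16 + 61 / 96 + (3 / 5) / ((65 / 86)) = 32893 / 31200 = 1.05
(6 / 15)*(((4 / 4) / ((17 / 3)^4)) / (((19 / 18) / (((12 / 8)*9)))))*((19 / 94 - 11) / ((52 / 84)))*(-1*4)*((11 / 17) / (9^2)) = 45579996 / 16483119913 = 0.00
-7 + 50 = 43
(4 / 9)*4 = 1.78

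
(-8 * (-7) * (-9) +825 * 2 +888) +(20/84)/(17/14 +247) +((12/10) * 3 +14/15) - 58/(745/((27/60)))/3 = 6332976281/3106650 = 2038.52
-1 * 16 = -16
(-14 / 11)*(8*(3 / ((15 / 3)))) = -336 / 55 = -6.11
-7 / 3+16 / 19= -85 / 57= -1.49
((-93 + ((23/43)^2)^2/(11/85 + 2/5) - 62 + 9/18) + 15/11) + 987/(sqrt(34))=-103556804587/676922598 + 987 * sqrt(34)/34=16.29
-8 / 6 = -4 / 3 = -1.33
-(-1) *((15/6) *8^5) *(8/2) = 327680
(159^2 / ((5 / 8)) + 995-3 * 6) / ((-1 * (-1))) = 207133 / 5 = 41426.60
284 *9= 2556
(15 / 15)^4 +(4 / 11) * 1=15 / 11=1.36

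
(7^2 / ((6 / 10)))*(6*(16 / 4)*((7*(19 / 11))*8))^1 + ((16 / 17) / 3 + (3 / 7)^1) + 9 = 189595.20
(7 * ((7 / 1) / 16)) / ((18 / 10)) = 245 / 144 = 1.70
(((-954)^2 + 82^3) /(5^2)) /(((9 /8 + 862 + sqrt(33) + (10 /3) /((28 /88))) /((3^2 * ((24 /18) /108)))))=2402340631712 /323085507495- 4583213824 * sqrt(33) /538475845825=7.39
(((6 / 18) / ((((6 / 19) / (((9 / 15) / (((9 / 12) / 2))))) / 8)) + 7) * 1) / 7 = 923 / 315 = 2.93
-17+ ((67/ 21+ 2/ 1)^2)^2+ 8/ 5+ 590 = 1264534718/ 972405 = 1300.42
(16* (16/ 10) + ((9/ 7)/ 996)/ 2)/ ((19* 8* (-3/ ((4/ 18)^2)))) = -594959/ 214598160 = -0.00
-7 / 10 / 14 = -1 / 20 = -0.05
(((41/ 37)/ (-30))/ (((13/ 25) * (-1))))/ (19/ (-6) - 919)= -205/ 2661373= -0.00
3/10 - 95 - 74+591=4223/10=422.30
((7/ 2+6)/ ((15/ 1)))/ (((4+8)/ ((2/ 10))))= 19/ 1800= 0.01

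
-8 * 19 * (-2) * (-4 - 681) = -208240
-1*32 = -32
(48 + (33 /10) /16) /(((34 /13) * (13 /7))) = 53991 /5440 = 9.92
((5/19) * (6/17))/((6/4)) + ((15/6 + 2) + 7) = 7469/646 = 11.56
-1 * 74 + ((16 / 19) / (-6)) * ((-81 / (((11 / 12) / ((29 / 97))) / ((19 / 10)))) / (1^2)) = -357206 / 5335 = -66.96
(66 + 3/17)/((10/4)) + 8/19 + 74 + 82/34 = 33367/323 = 103.30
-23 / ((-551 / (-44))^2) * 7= -1.03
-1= -1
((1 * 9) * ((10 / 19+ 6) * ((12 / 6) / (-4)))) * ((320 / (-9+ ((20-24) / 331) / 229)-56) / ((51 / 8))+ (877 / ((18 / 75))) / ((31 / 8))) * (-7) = 8413396258680 / 44069797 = 190910.71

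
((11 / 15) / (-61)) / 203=-11 / 185745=-0.00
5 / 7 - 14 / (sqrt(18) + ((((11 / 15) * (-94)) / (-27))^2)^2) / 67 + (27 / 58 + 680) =2171508033810751171875 * sqrt(2) / 6190972799591726736694163 + 1712156760339949581296998565117 / 2513534956634241055097830178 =681.18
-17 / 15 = -1.13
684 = 684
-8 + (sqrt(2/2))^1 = -7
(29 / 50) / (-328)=-29 / 16400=-0.00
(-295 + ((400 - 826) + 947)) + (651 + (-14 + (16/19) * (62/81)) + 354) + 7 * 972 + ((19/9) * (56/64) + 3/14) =691515085/86184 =8023.71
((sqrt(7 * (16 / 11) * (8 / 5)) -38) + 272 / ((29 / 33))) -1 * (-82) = 8 * sqrt(770) / 55 + 10252 / 29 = 357.55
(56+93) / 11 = 149 / 11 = 13.55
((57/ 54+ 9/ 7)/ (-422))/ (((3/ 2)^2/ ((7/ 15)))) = -59/ 51273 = -0.00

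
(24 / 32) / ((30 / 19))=19 / 40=0.48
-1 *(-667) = 667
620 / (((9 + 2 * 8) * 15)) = 124 / 75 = 1.65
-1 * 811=-811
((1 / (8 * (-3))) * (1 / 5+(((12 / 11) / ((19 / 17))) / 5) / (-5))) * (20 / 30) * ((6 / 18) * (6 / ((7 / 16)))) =-6728 / 329175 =-0.02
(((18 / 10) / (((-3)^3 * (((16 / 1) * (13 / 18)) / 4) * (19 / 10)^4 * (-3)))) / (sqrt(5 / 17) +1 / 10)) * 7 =-170000 / 116897937 +100000 * sqrt(85) / 116897937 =0.01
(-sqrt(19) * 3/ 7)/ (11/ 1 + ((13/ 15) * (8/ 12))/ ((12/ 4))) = -0.17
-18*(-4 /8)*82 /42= 123 /7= 17.57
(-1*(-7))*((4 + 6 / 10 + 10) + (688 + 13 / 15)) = 73864 / 15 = 4924.27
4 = 4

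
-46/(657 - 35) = -23/311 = -0.07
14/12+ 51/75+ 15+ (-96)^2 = 1384927/150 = 9232.85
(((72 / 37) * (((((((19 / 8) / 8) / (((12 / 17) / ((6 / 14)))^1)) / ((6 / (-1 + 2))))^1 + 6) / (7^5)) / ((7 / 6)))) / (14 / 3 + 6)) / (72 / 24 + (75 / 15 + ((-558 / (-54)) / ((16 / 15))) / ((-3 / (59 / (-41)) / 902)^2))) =15754905 / 509273381304144128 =0.00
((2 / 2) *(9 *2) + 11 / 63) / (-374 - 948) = -1145 / 83286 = -0.01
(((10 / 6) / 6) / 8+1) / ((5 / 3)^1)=149 / 240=0.62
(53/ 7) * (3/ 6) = 53/ 14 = 3.79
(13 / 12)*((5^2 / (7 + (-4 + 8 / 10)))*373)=606125 / 228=2658.44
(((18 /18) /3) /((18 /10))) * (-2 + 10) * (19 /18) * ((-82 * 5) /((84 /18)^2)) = -38950 /1323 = -29.44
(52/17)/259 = 52/4403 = 0.01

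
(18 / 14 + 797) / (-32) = -1397 / 56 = -24.95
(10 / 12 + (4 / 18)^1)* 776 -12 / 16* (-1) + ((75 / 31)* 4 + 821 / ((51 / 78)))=39560141 / 18972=2085.19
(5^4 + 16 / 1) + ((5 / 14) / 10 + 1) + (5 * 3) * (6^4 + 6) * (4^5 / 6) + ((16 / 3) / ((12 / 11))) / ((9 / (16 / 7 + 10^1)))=7560987433 / 2268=3333768.71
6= 6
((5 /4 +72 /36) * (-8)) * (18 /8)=-117 /2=-58.50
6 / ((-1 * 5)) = -6 / 5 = -1.20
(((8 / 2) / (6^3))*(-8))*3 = -4 / 9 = -0.44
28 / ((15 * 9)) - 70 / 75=-98 / 135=-0.73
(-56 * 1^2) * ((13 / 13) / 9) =-56 / 9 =-6.22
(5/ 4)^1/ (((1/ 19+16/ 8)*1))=95/ 156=0.61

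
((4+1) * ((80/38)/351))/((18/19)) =100/3159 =0.03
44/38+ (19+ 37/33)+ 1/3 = 4517/209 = 21.61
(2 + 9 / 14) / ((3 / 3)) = 37 / 14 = 2.64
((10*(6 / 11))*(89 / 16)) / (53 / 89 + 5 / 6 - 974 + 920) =-356445 / 617606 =-0.58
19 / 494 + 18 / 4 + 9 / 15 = 334 / 65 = 5.14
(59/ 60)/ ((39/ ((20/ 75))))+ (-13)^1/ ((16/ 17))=-1938331/ 140400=-13.81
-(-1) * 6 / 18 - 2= -5 / 3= -1.67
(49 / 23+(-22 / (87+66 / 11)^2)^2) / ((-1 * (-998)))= 0.00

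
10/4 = 5/2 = 2.50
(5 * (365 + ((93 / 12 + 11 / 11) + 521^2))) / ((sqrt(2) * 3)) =5436295 * sqrt(2) / 24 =320336.75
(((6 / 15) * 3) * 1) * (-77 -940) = -6102 / 5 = -1220.40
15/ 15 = 1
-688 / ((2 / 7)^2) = -8428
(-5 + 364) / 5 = 359 / 5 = 71.80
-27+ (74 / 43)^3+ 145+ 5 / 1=10184585 / 79507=128.10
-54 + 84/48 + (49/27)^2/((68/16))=-2551721/49572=-51.48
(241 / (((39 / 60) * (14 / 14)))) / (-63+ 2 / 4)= -1928 / 325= -5.93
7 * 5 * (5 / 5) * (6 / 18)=11.67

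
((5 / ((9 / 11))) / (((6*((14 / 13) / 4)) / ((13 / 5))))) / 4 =1859 / 756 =2.46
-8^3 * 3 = -1536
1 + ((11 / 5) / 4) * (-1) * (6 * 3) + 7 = -19 / 10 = -1.90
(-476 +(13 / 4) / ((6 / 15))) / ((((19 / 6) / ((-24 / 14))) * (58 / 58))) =1773 / 7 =253.29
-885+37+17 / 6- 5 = -5101 / 6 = -850.17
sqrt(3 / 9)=sqrt(3) / 3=0.58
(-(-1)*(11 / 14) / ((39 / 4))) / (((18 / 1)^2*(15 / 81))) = 0.00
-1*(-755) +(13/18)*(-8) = 6743/9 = 749.22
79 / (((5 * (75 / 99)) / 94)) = 245058 / 125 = 1960.46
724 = 724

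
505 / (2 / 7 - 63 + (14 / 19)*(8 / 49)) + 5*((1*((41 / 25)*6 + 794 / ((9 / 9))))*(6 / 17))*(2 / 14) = 38553281 / 198135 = 194.58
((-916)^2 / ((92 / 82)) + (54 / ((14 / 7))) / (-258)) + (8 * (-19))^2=770958.16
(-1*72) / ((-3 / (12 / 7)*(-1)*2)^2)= -288 / 49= -5.88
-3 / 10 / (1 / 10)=-3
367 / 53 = 6.92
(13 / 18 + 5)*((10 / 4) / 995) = 103 / 7164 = 0.01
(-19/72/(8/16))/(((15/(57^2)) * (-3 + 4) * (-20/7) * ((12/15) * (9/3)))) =48013/2880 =16.67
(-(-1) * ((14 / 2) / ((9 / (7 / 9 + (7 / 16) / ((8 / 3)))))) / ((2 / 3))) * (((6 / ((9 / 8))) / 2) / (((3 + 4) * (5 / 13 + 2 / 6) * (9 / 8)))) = 2015 / 3888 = 0.52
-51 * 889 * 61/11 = -2765679/11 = -251425.36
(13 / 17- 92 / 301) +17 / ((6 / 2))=94036 / 15351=6.13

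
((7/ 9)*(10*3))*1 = 70/ 3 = 23.33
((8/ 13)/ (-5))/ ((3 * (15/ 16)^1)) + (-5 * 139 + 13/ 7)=-14192996/ 20475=-693.19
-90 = -90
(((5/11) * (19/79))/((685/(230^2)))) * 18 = 18091800/119053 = 151.96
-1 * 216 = -216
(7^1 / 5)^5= 16807 / 3125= 5.38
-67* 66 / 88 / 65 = -201 / 260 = -0.77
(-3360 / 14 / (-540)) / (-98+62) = -1 / 81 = -0.01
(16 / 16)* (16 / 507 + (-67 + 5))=-31418 / 507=-61.97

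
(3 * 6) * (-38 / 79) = -684 / 79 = -8.66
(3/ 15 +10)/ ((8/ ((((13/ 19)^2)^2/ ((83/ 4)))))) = 1456611/ 108166430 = 0.01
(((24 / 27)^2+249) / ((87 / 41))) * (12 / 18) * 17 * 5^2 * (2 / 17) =82955300 / 21141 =3923.91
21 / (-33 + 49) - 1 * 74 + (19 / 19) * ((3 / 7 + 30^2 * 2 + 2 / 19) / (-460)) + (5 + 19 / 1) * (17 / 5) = 1223183 / 244720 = 5.00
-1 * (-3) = 3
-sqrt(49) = -7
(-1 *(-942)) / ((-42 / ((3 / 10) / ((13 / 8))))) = -1884 / 455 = -4.14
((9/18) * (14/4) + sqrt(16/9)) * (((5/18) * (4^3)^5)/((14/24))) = 99321118720/63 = 1576525693.97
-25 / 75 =-1 / 3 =-0.33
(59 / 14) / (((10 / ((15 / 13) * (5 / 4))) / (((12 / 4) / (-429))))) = -0.00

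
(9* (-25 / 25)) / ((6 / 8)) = -12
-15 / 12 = -5 / 4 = -1.25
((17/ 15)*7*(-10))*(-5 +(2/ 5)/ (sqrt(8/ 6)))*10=11900/ 3 -476*sqrt(3)/ 3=3691.85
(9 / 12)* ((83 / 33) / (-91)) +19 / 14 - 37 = -142797 / 4004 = -35.66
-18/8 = -9/4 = -2.25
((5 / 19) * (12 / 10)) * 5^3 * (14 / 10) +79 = 2551 / 19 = 134.26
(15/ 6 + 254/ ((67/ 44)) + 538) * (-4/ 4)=-707.31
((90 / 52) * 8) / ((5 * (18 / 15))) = 30 / 13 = 2.31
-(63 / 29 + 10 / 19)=-1487 / 551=-2.70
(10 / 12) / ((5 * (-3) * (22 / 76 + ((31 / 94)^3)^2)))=-6553762920032 / 34300317291723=-0.19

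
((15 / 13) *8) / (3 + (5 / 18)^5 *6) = 37791360 / 12322817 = 3.07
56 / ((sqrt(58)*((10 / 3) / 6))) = 252*sqrt(58) / 145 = 13.24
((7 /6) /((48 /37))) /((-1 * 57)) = -259 /16416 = -0.02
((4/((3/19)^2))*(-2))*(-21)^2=-141512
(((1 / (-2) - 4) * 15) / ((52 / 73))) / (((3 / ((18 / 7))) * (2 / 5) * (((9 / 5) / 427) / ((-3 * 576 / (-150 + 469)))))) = 1082079000 / 4147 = 260930.55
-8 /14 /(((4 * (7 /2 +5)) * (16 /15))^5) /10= -151875 /166748733046784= -0.00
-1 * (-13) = 13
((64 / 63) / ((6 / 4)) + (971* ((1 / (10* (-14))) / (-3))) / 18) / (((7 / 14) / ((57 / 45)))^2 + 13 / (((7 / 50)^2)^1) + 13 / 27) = 15391957 / 12683275030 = 0.00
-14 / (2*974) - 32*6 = -192.01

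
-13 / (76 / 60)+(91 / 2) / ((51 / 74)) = 54028 / 969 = 55.76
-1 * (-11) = 11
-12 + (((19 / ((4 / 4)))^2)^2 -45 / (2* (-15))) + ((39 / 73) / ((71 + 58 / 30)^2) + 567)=11434639970845 / 87369028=130877.50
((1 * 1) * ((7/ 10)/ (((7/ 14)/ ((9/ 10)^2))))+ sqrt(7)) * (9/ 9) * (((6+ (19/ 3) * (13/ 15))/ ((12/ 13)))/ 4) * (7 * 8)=987987/ 5000+ 47047 * sqrt(7)/ 270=658.61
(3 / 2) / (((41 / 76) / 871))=99294 / 41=2421.80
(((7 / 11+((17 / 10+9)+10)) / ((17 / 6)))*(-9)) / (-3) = 21123 / 935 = 22.59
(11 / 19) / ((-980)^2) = 11 / 18247600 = 0.00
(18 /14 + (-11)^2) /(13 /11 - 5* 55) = -0.45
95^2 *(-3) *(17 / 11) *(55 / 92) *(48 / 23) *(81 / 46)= -1118468250 / 12167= -91926.38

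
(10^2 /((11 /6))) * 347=208200 /11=18927.27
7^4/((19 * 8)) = 2401/152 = 15.80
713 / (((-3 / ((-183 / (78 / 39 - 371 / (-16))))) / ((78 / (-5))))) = -134688 / 5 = -26937.60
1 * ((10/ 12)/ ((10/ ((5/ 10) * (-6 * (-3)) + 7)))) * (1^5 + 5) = 8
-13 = -13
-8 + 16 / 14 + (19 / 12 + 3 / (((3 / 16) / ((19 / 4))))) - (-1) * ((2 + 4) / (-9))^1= 70.06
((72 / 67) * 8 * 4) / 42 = 384 / 469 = 0.82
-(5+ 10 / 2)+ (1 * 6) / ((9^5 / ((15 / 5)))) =-65608 / 6561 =-10.00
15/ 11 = 1.36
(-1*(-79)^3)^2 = 243087455521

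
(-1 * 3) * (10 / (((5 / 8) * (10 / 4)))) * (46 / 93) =-9.50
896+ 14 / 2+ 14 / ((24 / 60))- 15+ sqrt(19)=927.36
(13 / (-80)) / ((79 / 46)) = -0.09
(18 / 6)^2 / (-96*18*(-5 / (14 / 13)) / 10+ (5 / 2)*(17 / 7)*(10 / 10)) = 126 / 11317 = 0.01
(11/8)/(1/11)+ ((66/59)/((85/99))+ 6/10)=683159/40120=17.03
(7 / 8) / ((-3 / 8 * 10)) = -7 / 30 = -0.23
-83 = -83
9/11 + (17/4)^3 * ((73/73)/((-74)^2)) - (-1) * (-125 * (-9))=4340200219/3855104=1125.83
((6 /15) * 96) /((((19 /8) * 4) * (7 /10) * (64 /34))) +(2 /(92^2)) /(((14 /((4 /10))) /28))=2158453 /703570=3.07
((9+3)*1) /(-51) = -4 /17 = -0.24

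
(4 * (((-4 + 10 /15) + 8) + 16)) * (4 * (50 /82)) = 24800 /123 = 201.63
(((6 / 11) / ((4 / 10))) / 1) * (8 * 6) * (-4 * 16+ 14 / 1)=-36000 / 11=-3272.73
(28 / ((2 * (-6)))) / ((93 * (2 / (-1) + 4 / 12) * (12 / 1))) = 7 / 5580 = 0.00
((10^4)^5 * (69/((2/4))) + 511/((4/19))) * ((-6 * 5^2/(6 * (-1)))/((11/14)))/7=1380000000000000000242725/22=62727272727272727283760.23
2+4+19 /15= 109 /15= 7.27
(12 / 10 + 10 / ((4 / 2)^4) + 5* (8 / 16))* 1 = 173 / 40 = 4.32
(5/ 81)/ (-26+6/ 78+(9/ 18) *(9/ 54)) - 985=-107204705/ 108837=-985.00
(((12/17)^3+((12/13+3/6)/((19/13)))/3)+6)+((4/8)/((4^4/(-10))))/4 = 6.67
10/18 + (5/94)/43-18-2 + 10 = -9.44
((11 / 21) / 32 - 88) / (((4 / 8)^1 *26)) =-59125 / 8736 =-6.77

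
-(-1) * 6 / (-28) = -3 / 14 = -0.21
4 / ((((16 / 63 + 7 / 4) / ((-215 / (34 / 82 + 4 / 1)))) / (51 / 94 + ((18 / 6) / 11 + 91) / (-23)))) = 333.03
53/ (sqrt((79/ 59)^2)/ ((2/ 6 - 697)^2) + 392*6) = 13659048700/ 606152501511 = 0.02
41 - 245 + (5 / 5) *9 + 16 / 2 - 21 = -208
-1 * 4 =-4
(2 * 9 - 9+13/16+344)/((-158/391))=-2213451/2528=-875.57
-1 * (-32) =32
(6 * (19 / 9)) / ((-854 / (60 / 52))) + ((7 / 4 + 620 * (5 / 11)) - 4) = 68278671 / 244244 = 279.55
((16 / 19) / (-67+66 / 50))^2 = 40000 / 243328801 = 0.00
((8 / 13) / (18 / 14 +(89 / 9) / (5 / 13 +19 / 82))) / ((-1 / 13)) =-331128 / 717335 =-0.46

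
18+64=82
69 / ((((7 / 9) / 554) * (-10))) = -172017 / 35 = -4914.77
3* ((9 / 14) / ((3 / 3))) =27 / 14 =1.93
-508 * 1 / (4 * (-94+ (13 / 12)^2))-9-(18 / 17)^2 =-33813243 / 3863063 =-8.75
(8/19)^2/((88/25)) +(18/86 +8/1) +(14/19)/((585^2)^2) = 165178824197452693/19998241423070625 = 8.26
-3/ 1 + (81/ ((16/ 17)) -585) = -8031/ 16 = -501.94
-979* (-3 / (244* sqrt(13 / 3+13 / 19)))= 267* sqrt(16302) / 6344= 5.37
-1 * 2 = -2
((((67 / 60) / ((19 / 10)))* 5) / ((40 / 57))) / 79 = 67 / 1264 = 0.05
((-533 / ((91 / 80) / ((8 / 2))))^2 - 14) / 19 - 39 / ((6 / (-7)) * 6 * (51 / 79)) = 105352525927 / 569772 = 184902.95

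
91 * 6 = 546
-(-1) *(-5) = -5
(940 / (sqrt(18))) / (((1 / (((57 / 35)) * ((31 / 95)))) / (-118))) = -343852 * sqrt(2) / 35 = -13893.72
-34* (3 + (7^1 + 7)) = -578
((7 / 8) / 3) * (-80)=-70 / 3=-23.33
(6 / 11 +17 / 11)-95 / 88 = 89 / 88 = 1.01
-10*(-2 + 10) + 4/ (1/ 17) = -12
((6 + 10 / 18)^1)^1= 59 / 9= 6.56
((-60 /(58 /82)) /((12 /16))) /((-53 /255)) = 836400 /1537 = 544.18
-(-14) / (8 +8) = 7 / 8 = 0.88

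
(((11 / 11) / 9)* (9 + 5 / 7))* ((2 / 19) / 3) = 136 / 3591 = 0.04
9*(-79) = -711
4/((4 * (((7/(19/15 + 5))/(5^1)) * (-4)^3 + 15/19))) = -893/12063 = -0.07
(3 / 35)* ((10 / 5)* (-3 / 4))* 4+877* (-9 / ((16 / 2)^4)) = -349983 / 143360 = -2.44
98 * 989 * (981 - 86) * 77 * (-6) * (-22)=881678111160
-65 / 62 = -1.05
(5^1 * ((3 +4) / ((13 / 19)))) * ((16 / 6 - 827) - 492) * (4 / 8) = -2626085 / 78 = -33667.76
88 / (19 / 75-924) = -6600 / 69281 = -0.10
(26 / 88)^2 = 0.09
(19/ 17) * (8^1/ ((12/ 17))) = 38/ 3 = 12.67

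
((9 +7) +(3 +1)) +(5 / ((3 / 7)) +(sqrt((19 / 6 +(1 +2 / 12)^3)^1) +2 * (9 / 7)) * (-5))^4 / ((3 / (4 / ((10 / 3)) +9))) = 541056875 * sqrt(6162) / 2000376 +5769335570245 / 112021056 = 72734.30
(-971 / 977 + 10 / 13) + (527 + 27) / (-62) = -3606620 / 393731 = -9.16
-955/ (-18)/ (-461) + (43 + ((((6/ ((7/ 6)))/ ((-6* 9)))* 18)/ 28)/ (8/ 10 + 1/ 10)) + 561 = 245513153/ 406602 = 603.82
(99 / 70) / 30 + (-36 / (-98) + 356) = 1746431 / 4900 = 356.41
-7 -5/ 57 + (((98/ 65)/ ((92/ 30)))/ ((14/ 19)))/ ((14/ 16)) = -107800/ 17043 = -6.33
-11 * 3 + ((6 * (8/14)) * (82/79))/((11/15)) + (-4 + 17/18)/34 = -105120593/3722796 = -28.24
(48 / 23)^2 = 2304 / 529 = 4.36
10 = 10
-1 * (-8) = 8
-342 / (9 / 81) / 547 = -3078 / 547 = -5.63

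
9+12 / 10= 51 / 5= 10.20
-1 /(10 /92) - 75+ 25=-296 /5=-59.20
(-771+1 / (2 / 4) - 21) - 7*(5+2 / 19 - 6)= -14891 / 19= -783.74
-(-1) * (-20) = -20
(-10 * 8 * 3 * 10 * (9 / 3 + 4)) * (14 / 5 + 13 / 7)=-78240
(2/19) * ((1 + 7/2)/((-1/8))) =-72/19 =-3.79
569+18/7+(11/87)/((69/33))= 8006848/14007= 571.63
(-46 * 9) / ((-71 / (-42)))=-17388 / 71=-244.90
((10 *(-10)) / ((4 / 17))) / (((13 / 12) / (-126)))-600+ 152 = 636776 / 13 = 48982.77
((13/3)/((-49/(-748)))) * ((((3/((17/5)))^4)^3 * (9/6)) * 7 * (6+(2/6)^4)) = 223102832519531250/239903274153431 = 929.97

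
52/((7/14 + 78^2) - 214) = 0.01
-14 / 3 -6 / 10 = -79 / 15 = -5.27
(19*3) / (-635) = -57 / 635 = -0.09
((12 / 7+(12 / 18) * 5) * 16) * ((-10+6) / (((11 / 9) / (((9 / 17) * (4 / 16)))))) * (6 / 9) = -30528 / 1309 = -23.32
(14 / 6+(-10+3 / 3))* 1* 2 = -40 / 3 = -13.33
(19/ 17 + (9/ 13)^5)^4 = 2.66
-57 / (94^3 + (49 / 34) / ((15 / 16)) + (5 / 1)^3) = -14535 / 211831187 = -0.00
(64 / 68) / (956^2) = 1 / 971057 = 0.00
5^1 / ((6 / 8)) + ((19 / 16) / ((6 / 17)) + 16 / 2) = 577 / 32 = 18.03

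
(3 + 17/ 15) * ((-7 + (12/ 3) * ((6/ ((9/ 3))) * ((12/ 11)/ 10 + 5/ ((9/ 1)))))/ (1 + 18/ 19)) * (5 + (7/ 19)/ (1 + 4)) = -24893372/ 1373625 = -18.12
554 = 554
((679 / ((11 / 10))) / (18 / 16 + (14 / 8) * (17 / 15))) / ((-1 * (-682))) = 0.29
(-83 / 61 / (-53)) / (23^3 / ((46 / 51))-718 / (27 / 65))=4482 / 2053255669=0.00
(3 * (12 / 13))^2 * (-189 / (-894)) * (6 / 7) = 34992 / 25181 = 1.39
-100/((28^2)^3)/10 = -5/240945152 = -0.00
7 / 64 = 0.11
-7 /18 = -0.39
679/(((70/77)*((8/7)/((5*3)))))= 156849/16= 9803.06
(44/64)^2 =121/256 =0.47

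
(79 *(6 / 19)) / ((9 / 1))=158 / 57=2.77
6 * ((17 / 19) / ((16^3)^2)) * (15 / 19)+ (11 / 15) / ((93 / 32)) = 1065958262951 / 4224461045760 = 0.25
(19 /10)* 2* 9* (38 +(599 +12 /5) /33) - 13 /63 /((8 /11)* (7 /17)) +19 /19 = 1865869267 /970200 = 1923.18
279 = 279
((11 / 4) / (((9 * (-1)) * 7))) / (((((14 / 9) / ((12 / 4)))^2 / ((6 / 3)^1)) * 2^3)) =-891 / 21952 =-0.04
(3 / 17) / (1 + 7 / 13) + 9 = 3099 / 340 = 9.11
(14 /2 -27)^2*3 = 1200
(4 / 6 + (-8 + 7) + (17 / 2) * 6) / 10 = 76 / 15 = 5.07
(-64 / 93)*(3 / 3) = -64 / 93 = -0.69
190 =190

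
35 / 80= 7 / 16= 0.44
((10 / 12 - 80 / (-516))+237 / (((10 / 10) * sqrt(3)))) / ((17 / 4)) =10 / 43+316 * sqrt(3) / 17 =32.43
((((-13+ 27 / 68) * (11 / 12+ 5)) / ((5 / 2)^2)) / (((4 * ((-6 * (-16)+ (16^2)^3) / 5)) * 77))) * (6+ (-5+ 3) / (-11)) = -60847 / 852622995840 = -0.00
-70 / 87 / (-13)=70 / 1131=0.06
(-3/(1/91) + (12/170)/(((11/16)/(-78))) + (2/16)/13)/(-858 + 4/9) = 245919033/750498320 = 0.33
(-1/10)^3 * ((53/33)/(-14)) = 53/462000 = 0.00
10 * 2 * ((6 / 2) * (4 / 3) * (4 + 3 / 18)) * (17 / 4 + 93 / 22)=93250 / 33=2825.76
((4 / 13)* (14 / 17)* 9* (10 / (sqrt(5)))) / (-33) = -336* sqrt(5) / 2431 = -0.31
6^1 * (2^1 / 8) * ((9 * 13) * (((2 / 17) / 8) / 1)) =351 / 136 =2.58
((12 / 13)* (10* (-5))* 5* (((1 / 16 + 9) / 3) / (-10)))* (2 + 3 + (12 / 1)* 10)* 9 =78425.48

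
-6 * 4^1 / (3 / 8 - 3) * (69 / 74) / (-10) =-1104 / 1295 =-0.85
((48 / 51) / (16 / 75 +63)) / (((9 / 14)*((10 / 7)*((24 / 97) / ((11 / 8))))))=23765 / 263772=0.09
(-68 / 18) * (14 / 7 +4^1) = -68 / 3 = -22.67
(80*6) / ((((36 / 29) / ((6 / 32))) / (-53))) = -7685 / 2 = -3842.50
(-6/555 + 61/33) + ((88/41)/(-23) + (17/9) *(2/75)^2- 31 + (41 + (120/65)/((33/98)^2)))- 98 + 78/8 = -669312188417179/11113917457500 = -60.22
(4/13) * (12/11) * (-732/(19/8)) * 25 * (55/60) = -585600/247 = -2370.85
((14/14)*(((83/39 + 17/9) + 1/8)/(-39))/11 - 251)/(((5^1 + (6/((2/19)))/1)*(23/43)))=-4334031103/572601744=-7.57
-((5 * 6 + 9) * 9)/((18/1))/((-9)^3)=13/486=0.03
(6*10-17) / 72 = 43 / 72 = 0.60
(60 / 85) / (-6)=-2 / 17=-0.12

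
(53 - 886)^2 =693889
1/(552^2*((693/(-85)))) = -85/211159872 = -0.00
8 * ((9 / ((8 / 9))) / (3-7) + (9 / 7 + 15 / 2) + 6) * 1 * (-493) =-1353285 / 28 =-48331.61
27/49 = 0.55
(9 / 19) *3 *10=270 / 19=14.21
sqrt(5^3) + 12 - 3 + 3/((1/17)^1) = 5 * sqrt(5) + 60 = 71.18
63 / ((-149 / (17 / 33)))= -357 / 1639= -0.22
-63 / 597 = -0.11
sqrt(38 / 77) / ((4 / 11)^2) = 11 * sqrt(2926) / 112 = 5.31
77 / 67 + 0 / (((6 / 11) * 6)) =77 / 67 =1.15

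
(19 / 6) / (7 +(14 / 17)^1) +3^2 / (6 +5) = 565 / 462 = 1.22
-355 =-355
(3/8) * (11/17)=33/136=0.24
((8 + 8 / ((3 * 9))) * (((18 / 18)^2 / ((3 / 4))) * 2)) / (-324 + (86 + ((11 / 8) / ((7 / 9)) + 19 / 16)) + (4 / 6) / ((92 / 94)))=-4616192 / 48901347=-0.09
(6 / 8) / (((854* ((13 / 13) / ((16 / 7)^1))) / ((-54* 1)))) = -324 / 2989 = -0.11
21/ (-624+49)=-21/ 575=-0.04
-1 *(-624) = 624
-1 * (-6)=6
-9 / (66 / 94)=-141 / 11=-12.82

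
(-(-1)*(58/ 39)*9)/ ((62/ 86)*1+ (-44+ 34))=-2494/ 1729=-1.44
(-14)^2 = 196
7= 7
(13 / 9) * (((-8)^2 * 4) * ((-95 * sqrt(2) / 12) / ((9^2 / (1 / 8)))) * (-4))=39520 * sqrt(2) / 2187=25.56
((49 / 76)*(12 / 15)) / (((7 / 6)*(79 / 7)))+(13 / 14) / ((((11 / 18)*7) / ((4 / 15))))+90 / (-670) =-10101081 / 271028065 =-0.04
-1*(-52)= 52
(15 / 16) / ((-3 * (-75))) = 1 / 240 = 0.00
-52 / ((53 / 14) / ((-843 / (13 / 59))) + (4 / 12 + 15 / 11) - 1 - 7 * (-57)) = -132764632 / 1020490187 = -0.13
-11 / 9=-1.22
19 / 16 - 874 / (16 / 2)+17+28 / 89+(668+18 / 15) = 4118579 / 7120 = 578.45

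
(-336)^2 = 112896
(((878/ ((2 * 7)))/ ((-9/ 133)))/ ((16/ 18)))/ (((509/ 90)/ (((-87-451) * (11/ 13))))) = 1110645855/ 13234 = 83923.67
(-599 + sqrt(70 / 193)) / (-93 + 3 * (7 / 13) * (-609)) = 7787 / 13998 - 13 * sqrt(13510) / 2701614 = 0.56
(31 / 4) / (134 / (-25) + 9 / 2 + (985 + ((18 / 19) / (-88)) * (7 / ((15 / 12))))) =161975 / 20567266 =0.01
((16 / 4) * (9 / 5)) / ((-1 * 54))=-2 / 15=-0.13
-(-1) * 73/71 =73/71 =1.03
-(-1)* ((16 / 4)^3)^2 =4096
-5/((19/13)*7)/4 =-65/532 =-0.12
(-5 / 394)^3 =-125 / 61162984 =-0.00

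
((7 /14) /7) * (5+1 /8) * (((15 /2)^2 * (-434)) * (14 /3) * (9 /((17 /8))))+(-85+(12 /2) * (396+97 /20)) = -14816479 /85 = -174311.52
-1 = -1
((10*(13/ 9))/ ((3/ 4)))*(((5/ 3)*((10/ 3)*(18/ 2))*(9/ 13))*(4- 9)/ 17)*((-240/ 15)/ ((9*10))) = 16000/ 459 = 34.86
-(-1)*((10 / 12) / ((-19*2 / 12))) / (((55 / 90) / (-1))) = 90 / 209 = 0.43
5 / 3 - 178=-529 / 3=-176.33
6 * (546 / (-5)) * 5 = -3276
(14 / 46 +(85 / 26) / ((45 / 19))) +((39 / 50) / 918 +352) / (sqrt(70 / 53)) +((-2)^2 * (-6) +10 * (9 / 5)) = -23225 / 5382 +5385613 * sqrt(3710) / 1071000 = 301.97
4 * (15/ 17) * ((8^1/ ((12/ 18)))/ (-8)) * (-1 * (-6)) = -31.76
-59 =-59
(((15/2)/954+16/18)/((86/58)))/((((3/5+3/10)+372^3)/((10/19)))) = 1240475/200617707259701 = 0.00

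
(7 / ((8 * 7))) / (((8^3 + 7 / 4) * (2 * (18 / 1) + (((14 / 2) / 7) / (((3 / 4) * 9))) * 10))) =9 / 1386440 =0.00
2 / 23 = 0.09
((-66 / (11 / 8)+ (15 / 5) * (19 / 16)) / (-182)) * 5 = 3555 / 2912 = 1.22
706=706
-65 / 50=-13 / 10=-1.30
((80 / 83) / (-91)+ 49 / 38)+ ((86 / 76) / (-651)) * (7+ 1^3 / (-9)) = 1402535 / 1107054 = 1.27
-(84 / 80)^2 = -441 / 400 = -1.10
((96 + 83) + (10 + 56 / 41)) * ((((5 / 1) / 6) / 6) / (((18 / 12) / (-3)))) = -39025 / 738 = -52.88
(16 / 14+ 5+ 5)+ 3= 99 / 7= 14.14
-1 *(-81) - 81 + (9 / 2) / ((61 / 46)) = 207 / 61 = 3.39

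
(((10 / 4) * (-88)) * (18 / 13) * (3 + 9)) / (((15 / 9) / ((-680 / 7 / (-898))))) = -9694080 / 40859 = -237.26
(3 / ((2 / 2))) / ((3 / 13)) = 13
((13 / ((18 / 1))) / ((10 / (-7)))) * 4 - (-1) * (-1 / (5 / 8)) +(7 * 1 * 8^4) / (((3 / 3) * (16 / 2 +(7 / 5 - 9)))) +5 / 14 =45156343 / 630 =71676.73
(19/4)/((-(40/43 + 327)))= -817/56404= -0.01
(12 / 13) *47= 564 / 13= 43.38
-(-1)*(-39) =-39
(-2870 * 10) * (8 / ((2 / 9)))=-1033200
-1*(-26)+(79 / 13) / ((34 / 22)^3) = 1765743 / 63869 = 27.65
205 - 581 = -376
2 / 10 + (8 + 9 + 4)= 106 / 5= 21.20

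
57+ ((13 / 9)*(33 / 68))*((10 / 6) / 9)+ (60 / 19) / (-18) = 5960389 / 104652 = 56.95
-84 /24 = -7 /2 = -3.50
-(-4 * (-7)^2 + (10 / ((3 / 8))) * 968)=-76852 / 3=-25617.33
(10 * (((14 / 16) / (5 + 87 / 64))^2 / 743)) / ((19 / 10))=0.00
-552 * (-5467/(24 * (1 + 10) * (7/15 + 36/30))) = 34293/5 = 6858.60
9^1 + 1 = 10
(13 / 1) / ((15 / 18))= 78 / 5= 15.60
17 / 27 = 0.63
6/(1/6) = 36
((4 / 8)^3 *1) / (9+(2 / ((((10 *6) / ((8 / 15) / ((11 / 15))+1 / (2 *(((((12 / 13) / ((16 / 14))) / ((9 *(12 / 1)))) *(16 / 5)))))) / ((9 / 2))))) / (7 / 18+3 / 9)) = 5005 / 540153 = 0.01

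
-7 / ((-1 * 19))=7 / 19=0.37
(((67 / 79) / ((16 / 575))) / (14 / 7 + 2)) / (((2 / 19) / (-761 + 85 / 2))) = -1051848075 / 20224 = -52009.89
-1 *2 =-2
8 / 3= 2.67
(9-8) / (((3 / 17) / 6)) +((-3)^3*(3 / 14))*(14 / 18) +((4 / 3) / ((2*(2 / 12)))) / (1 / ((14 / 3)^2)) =2099 / 18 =116.61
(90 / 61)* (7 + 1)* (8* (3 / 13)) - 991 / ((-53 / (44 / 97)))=30.27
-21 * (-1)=21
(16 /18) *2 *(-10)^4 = 160000 /9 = 17777.78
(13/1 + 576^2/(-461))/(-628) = 325783/289508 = 1.13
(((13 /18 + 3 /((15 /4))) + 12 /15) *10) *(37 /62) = 7733 /558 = 13.86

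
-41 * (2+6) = -328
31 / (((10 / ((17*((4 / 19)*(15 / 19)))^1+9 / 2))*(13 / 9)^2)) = 13280679 / 1220180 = 10.88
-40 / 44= -0.91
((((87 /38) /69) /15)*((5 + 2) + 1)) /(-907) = -116 /5945385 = -0.00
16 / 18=8 / 9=0.89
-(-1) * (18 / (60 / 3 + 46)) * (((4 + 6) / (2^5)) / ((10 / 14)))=21 / 176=0.12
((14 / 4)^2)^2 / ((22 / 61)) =146461 / 352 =416.08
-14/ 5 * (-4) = 56/ 5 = 11.20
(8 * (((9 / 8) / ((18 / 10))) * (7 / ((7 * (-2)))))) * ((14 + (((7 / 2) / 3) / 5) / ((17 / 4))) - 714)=89243 / 51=1749.86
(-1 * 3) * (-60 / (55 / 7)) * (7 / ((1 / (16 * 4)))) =112896 / 11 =10263.27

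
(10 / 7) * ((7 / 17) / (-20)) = -1 / 34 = -0.03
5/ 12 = 0.42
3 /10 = 0.30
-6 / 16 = -3 / 8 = -0.38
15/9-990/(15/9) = -1777/3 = -592.33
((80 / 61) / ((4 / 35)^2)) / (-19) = -6125 / 1159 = -5.28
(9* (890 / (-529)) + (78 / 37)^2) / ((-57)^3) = 0.00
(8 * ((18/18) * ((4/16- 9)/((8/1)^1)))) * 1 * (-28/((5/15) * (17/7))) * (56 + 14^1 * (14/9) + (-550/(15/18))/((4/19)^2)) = -914583775/204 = -4483253.80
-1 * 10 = -10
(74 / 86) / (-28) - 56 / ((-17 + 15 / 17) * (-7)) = -86941 / 164948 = -0.53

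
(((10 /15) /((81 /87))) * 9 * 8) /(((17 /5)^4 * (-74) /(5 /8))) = -90625 /27812493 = -0.00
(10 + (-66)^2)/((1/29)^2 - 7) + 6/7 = -12833663/20601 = -622.96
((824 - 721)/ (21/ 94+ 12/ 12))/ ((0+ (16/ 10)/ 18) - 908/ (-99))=159753/ 17572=9.09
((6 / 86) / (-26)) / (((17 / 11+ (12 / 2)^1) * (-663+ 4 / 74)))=1221 / 2276144026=0.00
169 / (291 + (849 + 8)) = 169 / 1148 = 0.15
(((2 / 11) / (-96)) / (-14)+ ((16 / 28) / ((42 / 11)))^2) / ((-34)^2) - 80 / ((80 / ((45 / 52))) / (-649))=64199611708321 / 114308498304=561.63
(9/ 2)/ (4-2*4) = -9/ 8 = -1.12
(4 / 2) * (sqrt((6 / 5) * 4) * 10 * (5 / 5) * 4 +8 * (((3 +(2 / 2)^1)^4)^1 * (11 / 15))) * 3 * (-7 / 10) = -157696 / 25-336 * sqrt(30) / 5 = -6675.91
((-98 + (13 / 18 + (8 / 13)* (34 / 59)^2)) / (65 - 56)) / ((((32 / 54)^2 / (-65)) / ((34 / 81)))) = 6721080815 / 8020224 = 838.02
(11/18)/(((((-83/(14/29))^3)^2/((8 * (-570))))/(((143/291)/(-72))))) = 0.00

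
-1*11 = -11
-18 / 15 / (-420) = 1 / 350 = 0.00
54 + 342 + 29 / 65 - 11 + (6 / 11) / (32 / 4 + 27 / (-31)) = 4686028 / 12155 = 385.52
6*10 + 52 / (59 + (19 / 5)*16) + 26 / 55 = 2006574 / 32945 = 60.91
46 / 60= 23 / 30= 0.77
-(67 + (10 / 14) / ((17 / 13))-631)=67051 / 119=563.45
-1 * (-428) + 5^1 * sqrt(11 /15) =sqrt(165) /3 + 428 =432.28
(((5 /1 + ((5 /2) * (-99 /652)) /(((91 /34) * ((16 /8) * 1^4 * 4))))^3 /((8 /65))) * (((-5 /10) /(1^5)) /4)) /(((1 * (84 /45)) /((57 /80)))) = -11307983758442972004375 /235858515532137365504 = -47.94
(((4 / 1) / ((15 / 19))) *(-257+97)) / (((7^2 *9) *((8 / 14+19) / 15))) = -12160 / 8631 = -1.41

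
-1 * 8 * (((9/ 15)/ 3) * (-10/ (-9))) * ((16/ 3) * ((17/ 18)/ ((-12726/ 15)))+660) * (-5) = 3023670400/ 515403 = 5866.61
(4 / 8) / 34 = 1 / 68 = 0.01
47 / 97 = 0.48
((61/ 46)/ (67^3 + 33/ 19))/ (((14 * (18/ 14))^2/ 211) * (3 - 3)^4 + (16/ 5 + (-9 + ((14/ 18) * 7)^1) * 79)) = -0.00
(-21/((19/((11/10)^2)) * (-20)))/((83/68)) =43197/788500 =0.05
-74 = -74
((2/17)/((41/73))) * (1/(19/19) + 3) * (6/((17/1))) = 3504/11849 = 0.30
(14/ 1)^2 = 196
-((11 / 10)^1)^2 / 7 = -121 / 700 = -0.17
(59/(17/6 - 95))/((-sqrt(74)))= 0.07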